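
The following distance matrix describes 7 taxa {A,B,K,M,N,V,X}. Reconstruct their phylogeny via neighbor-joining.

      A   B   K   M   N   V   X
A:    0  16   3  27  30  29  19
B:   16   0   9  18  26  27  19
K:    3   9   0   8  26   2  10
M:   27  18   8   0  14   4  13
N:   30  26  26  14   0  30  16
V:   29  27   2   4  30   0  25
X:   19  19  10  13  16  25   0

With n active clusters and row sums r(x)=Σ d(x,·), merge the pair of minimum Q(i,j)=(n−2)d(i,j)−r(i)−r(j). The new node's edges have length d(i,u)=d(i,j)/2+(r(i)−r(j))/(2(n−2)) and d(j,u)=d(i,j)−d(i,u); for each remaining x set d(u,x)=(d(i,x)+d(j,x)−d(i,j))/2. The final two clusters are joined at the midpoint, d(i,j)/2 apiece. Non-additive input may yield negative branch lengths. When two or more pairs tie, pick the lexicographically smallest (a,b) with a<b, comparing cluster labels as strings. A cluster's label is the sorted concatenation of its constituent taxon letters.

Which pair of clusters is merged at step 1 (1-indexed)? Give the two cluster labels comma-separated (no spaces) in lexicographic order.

iteration 1: select M,V (d=4, Q=-181); attach at lengths (-13/10, 53/10); label the merged cluster MV
  updated: d(A,MV)=26, d(B,MV)=41/2, d(K,MV)=3, d(MV,N)=20, d(MV,X)=17
iteration 2: select N,X (d=16, Q=-135); attach at lengths (101/8, 27/8); label the merged cluster NX
  updated: d(A,NX)=33/2, d(B,NX)=29/2, d(K,NX)=10, d(MV,NX)=21/2
iteration 3: select MV,NX (d=21/2, Q=-80); attach at lengths (20/3, 23/6); label the merged cluster MNVX
  updated: d(A,MNVX)=16, d(B,MNVX)=49/4, d(K,MNVX)=5/4
iteration 4: select A,K (d=3, Q=-169/4); attach at lengths (111/16, -63/16); label the merged cluster AK
  updated: d(AK,B)=11, d(AK,MNVX)=57/8
iteration 5: select AK,B (d=11, Q=-243/8); attach at lengths (47/16, 129/16); label the merged cluster ABK
  updated: d(ABK,MNVX)=67/16
iteration 6: select ABK,MNVX (d=67/16); attach at lengths (67/32, 67/32); label the merged cluster ABKMNVX
final tree: (((A:111/16,K:-63/16):47/16,B:129/16):67/32,((M:-13/10,V:53/10):20/3,(N:101/8,X:27/8):23/6):67/32)
total length: 779/16

M,V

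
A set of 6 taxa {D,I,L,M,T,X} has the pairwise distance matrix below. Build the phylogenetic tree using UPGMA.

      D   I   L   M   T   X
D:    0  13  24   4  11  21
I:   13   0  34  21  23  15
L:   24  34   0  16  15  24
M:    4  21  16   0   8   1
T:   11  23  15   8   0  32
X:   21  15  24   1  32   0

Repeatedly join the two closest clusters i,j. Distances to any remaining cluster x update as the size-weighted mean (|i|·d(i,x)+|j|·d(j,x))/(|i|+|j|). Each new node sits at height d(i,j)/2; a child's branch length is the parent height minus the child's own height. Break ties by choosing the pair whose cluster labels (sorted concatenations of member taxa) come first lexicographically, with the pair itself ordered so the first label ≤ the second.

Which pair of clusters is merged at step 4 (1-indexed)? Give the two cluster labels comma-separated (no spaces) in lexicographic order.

DMTX,I

step 1: merge (M,X) at d=1; branch lengths M→1/2, X→1/2; new cluster MX
  updated: d(D,MX)=25/2, d(I,MX)=18, d(L,MX)=20, d(MX,T)=20
step 2: merge (D,T) at d=11; branch lengths D→11/2, T→11/2; new cluster DT
  updated: d(DT,I)=18, d(DT,L)=39/2, d(DT,MX)=65/4
step 3: merge (DT,MX) at d=65/4; branch lengths DT→21/8, MX→61/8; new cluster DMTX
  updated: d(DMTX,I)=18, d(DMTX,L)=79/4
step 4: merge (DMTX,I) at d=18; branch lengths DMTX→7/8, I→9; new cluster DIMTX
  updated: d(DIMTX,L)=113/5
step 5: merge (DIMTX,L) at d=113/5; branch lengths DIMTX→23/10, L→113/10; new cluster DILMTX
final tree: ((((D:11/2,T:11/2):21/8,(M:1/2,X:1/2):61/8):7/8,I:9):23/10,L:113/10)
total length: 1829/40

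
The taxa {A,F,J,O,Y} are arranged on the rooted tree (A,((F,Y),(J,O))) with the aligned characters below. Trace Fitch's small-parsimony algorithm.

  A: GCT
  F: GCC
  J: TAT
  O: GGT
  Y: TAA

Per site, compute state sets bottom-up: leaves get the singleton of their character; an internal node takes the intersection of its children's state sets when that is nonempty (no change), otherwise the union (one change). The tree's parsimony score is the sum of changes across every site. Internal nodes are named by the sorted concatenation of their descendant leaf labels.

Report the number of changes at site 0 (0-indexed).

FY@0: {G} ∪ {T} = {G,T} (union, +1)
JO@0: {T} ∪ {G} = {G,T} (union, +1)
FJOY@0: {G,T} ∩ {G,T} = {G,T} (intersection, +0)
AFJOY@0: {G} ∩ {G,T} = {G} (intersection, +0)
FY@1: {C} ∪ {A} = {A,C} (union, +1)
JO@1: {A} ∪ {G} = {A,G} (union, +1)
FJOY@1: {A,C} ∩ {A,G} = {A} (intersection, +0)
AFJOY@1: {C} ∪ {A} = {A,C} (union, +1)
FY@2: {C} ∪ {A} = {A,C} (union, +1)
JO@2: {T} ∩ {T} = {T} (intersection, +0)
FJOY@2: {A,C} ∪ {T} = {A,C,T} (union, +1)
AFJOY@2: {T} ∩ {A,C,T} = {T} (intersection, +0)
per-site changes: [2, 3, 2]; total = 7

2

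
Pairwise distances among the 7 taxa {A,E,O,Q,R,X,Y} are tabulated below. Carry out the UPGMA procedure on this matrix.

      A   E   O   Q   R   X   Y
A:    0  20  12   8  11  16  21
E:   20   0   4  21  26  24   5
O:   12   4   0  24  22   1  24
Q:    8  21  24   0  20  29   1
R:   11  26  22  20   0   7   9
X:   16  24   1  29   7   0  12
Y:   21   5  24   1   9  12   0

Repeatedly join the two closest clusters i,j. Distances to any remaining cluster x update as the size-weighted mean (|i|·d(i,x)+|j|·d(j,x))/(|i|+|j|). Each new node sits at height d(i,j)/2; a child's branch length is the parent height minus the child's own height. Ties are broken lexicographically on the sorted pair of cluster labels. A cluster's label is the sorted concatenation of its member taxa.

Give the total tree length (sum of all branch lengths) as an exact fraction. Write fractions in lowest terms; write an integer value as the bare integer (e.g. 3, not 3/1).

step 1: merge (O,X) at d=1; branch lengths O→1/2, X→1/2; new cluster OX
  updated: d(A,OX)=14, d(E,OX)=14, d(OX,Q)=53/2, d(OX,R)=29/2, d(OX,Y)=18
step 2: merge (Q,Y) at d=1; branch lengths Q→1/2, Y→1/2; new cluster QY
  updated: d(A,QY)=29/2, d(E,QY)=13, d(OX,QY)=89/4, d(QY,R)=29/2
step 3: merge (A,R) at d=11; branch lengths A→11/2, R→11/2; new cluster AR
  updated: d(AR,E)=23, d(AR,OX)=57/4, d(AR,QY)=29/2
step 4: merge (E,QY) at d=13; branch lengths E→13/2, QY→6; new cluster EQY
  updated: d(AR,EQY)=52/3, d(EQY,OX)=39/2
step 5: merge (AR,OX) at d=57/4; branch lengths AR→13/8, OX→53/8; new cluster AORX
  updated: d(AORX,EQY)=221/12
step 6: merge (AORX,EQY) at d=221/12; branch lengths AORX→25/12, EQY→65/24; new cluster AEOQRXY
final tree: (((A:11/2,R:11/2):13/8,(O:1/2,X:1/2):53/8):25/12,(E:13/2,(Q:1/2,Y:1/2):6):65/24)
total length: 925/24

925/24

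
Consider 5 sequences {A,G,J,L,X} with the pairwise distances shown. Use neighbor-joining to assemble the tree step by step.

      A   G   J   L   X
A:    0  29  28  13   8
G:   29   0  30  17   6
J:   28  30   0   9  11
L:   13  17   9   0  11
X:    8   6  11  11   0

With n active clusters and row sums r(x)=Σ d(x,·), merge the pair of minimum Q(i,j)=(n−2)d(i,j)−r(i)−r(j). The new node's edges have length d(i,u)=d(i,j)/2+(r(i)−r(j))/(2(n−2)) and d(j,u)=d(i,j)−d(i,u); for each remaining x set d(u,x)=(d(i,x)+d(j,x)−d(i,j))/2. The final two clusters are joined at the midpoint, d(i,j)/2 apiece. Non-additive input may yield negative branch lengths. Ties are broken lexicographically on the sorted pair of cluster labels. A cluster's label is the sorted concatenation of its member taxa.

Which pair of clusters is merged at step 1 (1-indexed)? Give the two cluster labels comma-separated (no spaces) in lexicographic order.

J,L

1. join J+L (d=9, Q=-101) ⇒ JL; edges |J|=55/6, |L|=-1/6
  updated: d(A,JL)=16, d(G,JL)=19, d(JL,X)=13/2
2. join A+JL (d=16, Q=-125/2) ⇒ AJL; edges |A|=87/8, |JL|=41/8
  updated: d(AJL,G)=16, d(AJL,X)=-3/4
3. join AJL+G (d=16, Q=-85/4) ⇒ AGJL; edges |AJL|=37/8, |G|=91/8
  updated: d(AGJL,X)=-43/8
4. join AGJL+X (d=-43/8) ⇒ AGJLX; edges |AGJL|=-43/16, |X|=-43/16
final tree: (((A:87/8,(J:55/6,L:-1/6):41/8):37/8,G:91/8):-43/16,X:-43/16)
total length: 285/8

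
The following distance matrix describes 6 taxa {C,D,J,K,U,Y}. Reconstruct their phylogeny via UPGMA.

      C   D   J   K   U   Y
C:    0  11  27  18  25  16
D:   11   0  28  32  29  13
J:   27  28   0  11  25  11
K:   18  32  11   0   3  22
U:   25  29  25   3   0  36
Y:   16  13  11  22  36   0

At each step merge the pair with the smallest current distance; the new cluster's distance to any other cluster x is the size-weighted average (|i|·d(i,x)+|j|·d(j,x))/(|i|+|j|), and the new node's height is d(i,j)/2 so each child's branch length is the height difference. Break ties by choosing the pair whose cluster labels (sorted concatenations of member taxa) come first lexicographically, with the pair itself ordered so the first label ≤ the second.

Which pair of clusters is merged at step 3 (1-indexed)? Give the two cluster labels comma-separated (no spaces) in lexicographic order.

J,Y

step 1: merge (K,U) at d=3; branch lengths K→3/2, U→3/2; new cluster KU
  updated: d(C,KU)=43/2, d(D,KU)=61/2, d(J,KU)=18, d(KU,Y)=29
step 2: merge (C,D) at d=11; branch lengths C→11/2, D→11/2; new cluster CD
  updated: d(CD,J)=55/2, d(CD,KU)=26, d(CD,Y)=29/2
step 3: merge (J,Y) at d=11; branch lengths J→11/2, Y→11/2; new cluster JY
  updated: d(CD,JY)=21, d(JY,KU)=47/2
step 4: merge (CD,JY) at d=21; branch lengths CD→5, JY→5; new cluster CDJY
  updated: d(CDJY,KU)=99/4
step 5: merge (CDJY,KU) at d=99/4; branch lengths CDJY→15/8, KU→87/8; new cluster CDJKUY
final tree: (((C:11/2,D:11/2):5,(J:11/2,Y:11/2):5):15/8,(K:3/2,U:3/2):87/8)
total length: 191/4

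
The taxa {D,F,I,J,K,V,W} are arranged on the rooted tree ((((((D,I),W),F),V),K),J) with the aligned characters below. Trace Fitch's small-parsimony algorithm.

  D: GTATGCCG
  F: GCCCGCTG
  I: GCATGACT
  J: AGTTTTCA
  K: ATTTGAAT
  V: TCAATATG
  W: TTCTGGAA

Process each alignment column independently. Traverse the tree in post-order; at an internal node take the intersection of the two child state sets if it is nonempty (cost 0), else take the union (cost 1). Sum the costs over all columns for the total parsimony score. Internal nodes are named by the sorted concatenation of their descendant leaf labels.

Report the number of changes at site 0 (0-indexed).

[col 0] DI: children D:{G}, I:{G} ∩→ {G}; cost 0
[col 0] DIW: children DI:{G}, W:{T} ∪→ {G,T}; cost 1
[col 0] DFIW: children DIW:{G,T}, F:{G} ∩→ {G}; cost 0
[col 0] DFIVW: children DFIW:{G}, V:{T} ∪→ {G,T}; cost 1
[col 0] DFIKVW: children DFIVW:{G,T}, K:{A} ∪→ {A,G,T}; cost 1
[col 0] DFIJKVW: children DFIKVW:{A,G,T}, J:{A} ∩→ {A}; cost 0
[col 1] DI: children D:{T}, I:{C} ∪→ {C,T}; cost 1
[col 1] DIW: children DI:{C,T}, W:{T} ∩→ {T}; cost 0
[col 1] DFIW: children DIW:{T}, F:{C} ∪→ {C,T}; cost 1
[col 1] DFIVW: children DFIW:{C,T}, V:{C} ∩→ {C}; cost 0
[col 1] DFIKVW: children DFIVW:{C}, K:{T} ∪→ {C,T}; cost 1
[col 1] DFIJKVW: children DFIKVW:{C,T}, J:{G} ∪→ {C,G,T}; cost 1
[col 2] DI: children D:{A}, I:{A} ∩→ {A}; cost 0
[col 2] DIW: children DI:{A}, W:{C} ∪→ {A,C}; cost 1
[col 2] DFIW: children DIW:{A,C}, F:{C} ∩→ {C}; cost 0
[col 2] DFIVW: children DFIW:{C}, V:{A} ∪→ {A,C}; cost 1
[col 2] DFIKVW: children DFIVW:{A,C}, K:{T} ∪→ {A,C,T}; cost 1
[col 2] DFIJKVW: children DFIKVW:{A,C,T}, J:{T} ∩→ {T}; cost 0
[col 3] DI: children D:{T}, I:{T} ∩→ {T}; cost 0
[col 3] DIW: children DI:{T}, W:{T} ∩→ {T}; cost 0
[col 3] DFIW: children DIW:{T}, F:{C} ∪→ {C,T}; cost 1
[col 3] DFIVW: children DFIW:{C,T}, V:{A} ∪→ {A,C,T}; cost 1
[col 3] DFIKVW: children DFIVW:{A,C,T}, K:{T} ∩→ {T}; cost 0
[col 3] DFIJKVW: children DFIKVW:{T}, J:{T} ∩→ {T}; cost 0
[col 4] DI: children D:{G}, I:{G} ∩→ {G}; cost 0
[col 4] DIW: children DI:{G}, W:{G} ∩→ {G}; cost 0
[col 4] DFIW: children DIW:{G}, F:{G} ∩→ {G}; cost 0
[col 4] DFIVW: children DFIW:{G}, V:{T} ∪→ {G,T}; cost 1
[col 4] DFIKVW: children DFIVW:{G,T}, K:{G} ∩→ {G}; cost 0
[col 4] DFIJKVW: children DFIKVW:{G}, J:{T} ∪→ {G,T}; cost 1
[col 5] DI: children D:{C}, I:{A} ∪→ {A,C}; cost 1
[col 5] DIW: children DI:{A,C}, W:{G} ∪→ {A,C,G}; cost 1
[col 5] DFIW: children DIW:{A,C,G}, F:{C} ∩→ {C}; cost 0
[col 5] DFIVW: children DFIW:{C}, V:{A} ∪→ {A,C}; cost 1
[col 5] DFIKVW: children DFIVW:{A,C}, K:{A} ∩→ {A}; cost 0
[col 5] DFIJKVW: children DFIKVW:{A}, J:{T} ∪→ {A,T}; cost 1
[col 6] DI: children D:{C}, I:{C} ∩→ {C}; cost 0
[col 6] DIW: children DI:{C}, W:{A} ∪→ {A,C}; cost 1
[col 6] DFIW: children DIW:{A,C}, F:{T} ∪→ {A,C,T}; cost 1
[col 6] DFIVW: children DFIW:{A,C,T}, V:{T} ∩→ {T}; cost 0
[col 6] DFIKVW: children DFIVW:{T}, K:{A} ∪→ {A,T}; cost 1
[col 6] DFIJKVW: children DFIKVW:{A,T}, J:{C} ∪→ {A,C,T}; cost 1
[col 7] DI: children D:{G}, I:{T} ∪→ {G,T}; cost 1
[col 7] DIW: children DI:{G,T}, W:{A} ∪→ {A,G,T}; cost 1
[col 7] DFIW: children DIW:{A,G,T}, F:{G} ∩→ {G}; cost 0
[col 7] DFIVW: children DFIW:{G}, V:{G} ∩→ {G}; cost 0
[col 7] DFIKVW: children DFIVW:{G}, K:{T} ∪→ {G,T}; cost 1
[col 7] DFIJKVW: children DFIKVW:{G,T}, J:{A} ∪→ {A,G,T}; cost 1
per-site changes: [3, 4, 3, 2, 2, 4, 4, 4]; total = 26

3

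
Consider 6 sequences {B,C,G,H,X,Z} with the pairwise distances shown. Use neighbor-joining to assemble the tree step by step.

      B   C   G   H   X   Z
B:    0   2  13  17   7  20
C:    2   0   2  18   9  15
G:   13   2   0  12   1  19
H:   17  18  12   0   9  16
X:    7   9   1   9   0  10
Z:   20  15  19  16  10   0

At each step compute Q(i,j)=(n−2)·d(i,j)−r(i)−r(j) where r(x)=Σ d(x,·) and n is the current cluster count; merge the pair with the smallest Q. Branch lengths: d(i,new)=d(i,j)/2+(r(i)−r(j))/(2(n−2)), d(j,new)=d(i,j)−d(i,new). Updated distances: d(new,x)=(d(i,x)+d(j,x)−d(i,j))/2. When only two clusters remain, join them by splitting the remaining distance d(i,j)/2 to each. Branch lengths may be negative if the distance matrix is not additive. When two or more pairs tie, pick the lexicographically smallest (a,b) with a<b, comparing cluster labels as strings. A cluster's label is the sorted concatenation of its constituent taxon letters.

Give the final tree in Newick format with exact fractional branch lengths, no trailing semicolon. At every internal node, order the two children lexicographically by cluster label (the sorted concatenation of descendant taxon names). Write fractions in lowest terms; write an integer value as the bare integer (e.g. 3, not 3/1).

((((B:21/8,C:-5/8):5,G:3/2):2,(H:20/3,Z:28/3):11/4):-5/8,X:-5/8)

iteration 1: select B,C (d=2, Q=-97); attach at lengths (21/8, -5/8); label the merged cluster BC
  updated: d(BC,G)=13/2, d(BC,H)=33/2, d(BC,X)=7, d(BC,Z)=33/2
iteration 2: select H,Z (d=16, Q=-67); attach at lengths (20/3, 28/3); label the merged cluster HZ
  updated: d(BC,HZ)=17/2, d(G,HZ)=15/2, d(HZ,X)=3/2
iteration 3: select BC,G (d=13/2, Q=-24); attach at lengths (5, 3/2); label the merged cluster BCG
  updated: d(BCG,HZ)=19/4, d(BCG,X)=3/4
iteration 4: select BCG,HZ (d=19/4, Q=-7); attach at lengths (2, 11/4); label the merged cluster BCGHZ
  updated: d(BCGHZ,X)=-5/4
iteration 5: select BCGHZ,X (d=-5/4); attach at lengths (-5/8, -5/8); label the merged cluster BCGHXZ
final tree: ((((B:21/8,C:-5/8):5,G:3/2):2,(H:20/3,Z:28/3):11/4):-5/8,X:-5/8)
total length: 28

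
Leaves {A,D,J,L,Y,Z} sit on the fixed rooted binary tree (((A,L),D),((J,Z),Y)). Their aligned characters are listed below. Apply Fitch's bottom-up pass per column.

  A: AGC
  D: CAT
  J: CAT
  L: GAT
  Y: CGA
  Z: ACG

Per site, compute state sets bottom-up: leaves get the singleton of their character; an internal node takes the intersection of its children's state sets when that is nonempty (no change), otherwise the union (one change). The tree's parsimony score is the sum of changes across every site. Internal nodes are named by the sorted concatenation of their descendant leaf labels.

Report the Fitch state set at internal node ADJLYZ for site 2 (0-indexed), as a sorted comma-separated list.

T

AL@0: {A} ∪ {G} = {A,G} (union, +1)
ADL@0: {A,G} ∪ {C} = {A,C,G} (union, +1)
JZ@0: {C} ∪ {A} = {A,C} (union, +1)
JYZ@0: {A,C} ∩ {C} = {C} (intersection, +0)
ADJLYZ@0: {A,C,G} ∩ {C} = {C} (intersection, +0)
AL@1: {G} ∪ {A} = {A,G} (union, +1)
ADL@1: {A,G} ∩ {A} = {A} (intersection, +0)
JZ@1: {A} ∪ {C} = {A,C} (union, +1)
JYZ@1: {A,C} ∪ {G} = {A,C,G} (union, +1)
ADJLYZ@1: {A} ∩ {A,C,G} = {A} (intersection, +0)
AL@2: {C} ∪ {T} = {C,T} (union, +1)
ADL@2: {C,T} ∩ {T} = {T} (intersection, +0)
JZ@2: {T} ∪ {G} = {G,T} (union, +1)
JYZ@2: {G,T} ∪ {A} = {A,G,T} (union, +1)
ADJLYZ@2: {T} ∩ {A,G,T} = {T} (intersection, +0)
per-site changes: [3, 3, 3]; total = 9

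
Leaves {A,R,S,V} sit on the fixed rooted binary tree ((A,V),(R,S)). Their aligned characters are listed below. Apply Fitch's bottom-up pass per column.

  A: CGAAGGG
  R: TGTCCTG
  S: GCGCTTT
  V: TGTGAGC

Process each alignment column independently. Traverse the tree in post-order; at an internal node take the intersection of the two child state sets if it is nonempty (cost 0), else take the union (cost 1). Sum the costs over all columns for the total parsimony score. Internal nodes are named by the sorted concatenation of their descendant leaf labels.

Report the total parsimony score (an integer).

AV@0: {C} ∪ {T} = {C,T} (union, +1)
RS@0: {T} ∪ {G} = {G,T} (union, +1)
ARSV@0: {C,T} ∩ {G,T} = {T} (intersection, +0)
AV@1: {G} ∩ {G} = {G} (intersection, +0)
RS@1: {G} ∪ {C} = {C,G} (union, +1)
ARSV@1: {G} ∩ {C,G} = {G} (intersection, +0)
AV@2: {A} ∪ {T} = {A,T} (union, +1)
RS@2: {T} ∪ {G} = {G,T} (union, +1)
ARSV@2: {A,T} ∩ {G,T} = {T} (intersection, +0)
AV@3: {A} ∪ {G} = {A,G} (union, +1)
RS@3: {C} ∩ {C} = {C} (intersection, +0)
ARSV@3: {A,G} ∪ {C} = {A,C,G} (union, +1)
AV@4: {G} ∪ {A} = {A,G} (union, +1)
RS@4: {C} ∪ {T} = {C,T} (union, +1)
ARSV@4: {A,G} ∪ {C,T} = {A,C,G,T} (union, +1)
AV@5: {G} ∩ {G} = {G} (intersection, +0)
RS@5: {T} ∩ {T} = {T} (intersection, +0)
ARSV@5: {G} ∪ {T} = {G,T} (union, +1)
AV@6: {G} ∪ {C} = {C,G} (union, +1)
RS@6: {G} ∪ {T} = {G,T} (union, +1)
ARSV@6: {C,G} ∩ {G,T} = {G} (intersection, +0)
per-site changes: [2, 1, 2, 2, 3, 1, 2]; total = 13

13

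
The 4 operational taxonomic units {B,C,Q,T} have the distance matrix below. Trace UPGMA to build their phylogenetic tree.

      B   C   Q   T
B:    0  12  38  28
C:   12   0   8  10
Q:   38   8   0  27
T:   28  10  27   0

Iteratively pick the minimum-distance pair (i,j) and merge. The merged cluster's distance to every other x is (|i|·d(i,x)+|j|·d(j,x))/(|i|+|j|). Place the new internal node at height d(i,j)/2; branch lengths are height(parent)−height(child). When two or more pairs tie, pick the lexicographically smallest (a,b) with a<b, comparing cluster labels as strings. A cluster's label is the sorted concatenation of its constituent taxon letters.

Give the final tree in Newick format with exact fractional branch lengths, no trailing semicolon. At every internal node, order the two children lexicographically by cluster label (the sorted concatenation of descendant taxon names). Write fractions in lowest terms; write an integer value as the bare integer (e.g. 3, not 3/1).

1. join C+Q (d=8) ⇒ CQ; edges |C|=4, |Q|=4
  updated: d(B,CQ)=25, d(CQ,T)=37/2
2. join CQ+T (d=37/2) ⇒ CQT; edges |CQ|=21/4, |T|=37/4
  updated: d(B,CQT)=26
3. join B+CQT (d=26) ⇒ BCQT; edges |B|=13, |CQT|=15/4
final tree: (B:13,((C:4,Q:4):21/4,T:37/4):15/4)
total length: 157/4

(B:13,((C:4,Q:4):21/4,T:37/4):15/4)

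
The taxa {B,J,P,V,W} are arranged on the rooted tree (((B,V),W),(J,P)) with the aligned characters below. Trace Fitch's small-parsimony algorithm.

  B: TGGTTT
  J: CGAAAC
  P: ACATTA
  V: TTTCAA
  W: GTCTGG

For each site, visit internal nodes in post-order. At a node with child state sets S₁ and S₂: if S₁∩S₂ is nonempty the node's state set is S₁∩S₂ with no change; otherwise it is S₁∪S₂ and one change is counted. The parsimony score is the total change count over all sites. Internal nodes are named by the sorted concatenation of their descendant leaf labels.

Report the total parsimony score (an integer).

BV@0: {T} ∩ {T} = {T} (intersection, +0)
BVW@0: {T} ∪ {G} = {G,T} (union, +1)
JP@0: {C} ∪ {A} = {A,C} (union, +1)
BJPVW@0: {G,T} ∪ {A,C} = {A,C,G,T} (union, +1)
BV@1: {G} ∪ {T} = {G,T} (union, +1)
BVW@1: {G,T} ∩ {T} = {T} (intersection, +0)
JP@1: {G} ∪ {C} = {C,G} (union, +1)
BJPVW@1: {T} ∪ {C,G} = {C,G,T} (union, +1)
BV@2: {G} ∪ {T} = {G,T} (union, +1)
BVW@2: {G,T} ∪ {C} = {C,G,T} (union, +1)
JP@2: {A} ∩ {A} = {A} (intersection, +0)
BJPVW@2: {C,G,T} ∪ {A} = {A,C,G,T} (union, +1)
BV@3: {T} ∪ {C} = {C,T} (union, +1)
BVW@3: {C,T} ∩ {T} = {T} (intersection, +0)
JP@3: {A} ∪ {T} = {A,T} (union, +1)
BJPVW@3: {T} ∩ {A,T} = {T} (intersection, +0)
BV@4: {T} ∪ {A} = {A,T} (union, +1)
BVW@4: {A,T} ∪ {G} = {A,G,T} (union, +1)
JP@4: {A} ∪ {T} = {A,T} (union, +1)
BJPVW@4: {A,G,T} ∩ {A,T} = {A,T} (intersection, +0)
BV@5: {T} ∪ {A} = {A,T} (union, +1)
BVW@5: {A,T} ∪ {G} = {A,G,T} (union, +1)
JP@5: {C} ∪ {A} = {A,C} (union, +1)
BJPVW@5: {A,G,T} ∩ {A,C} = {A} (intersection, +0)
per-site changes: [3, 3, 3, 2, 3, 3]; total = 17

17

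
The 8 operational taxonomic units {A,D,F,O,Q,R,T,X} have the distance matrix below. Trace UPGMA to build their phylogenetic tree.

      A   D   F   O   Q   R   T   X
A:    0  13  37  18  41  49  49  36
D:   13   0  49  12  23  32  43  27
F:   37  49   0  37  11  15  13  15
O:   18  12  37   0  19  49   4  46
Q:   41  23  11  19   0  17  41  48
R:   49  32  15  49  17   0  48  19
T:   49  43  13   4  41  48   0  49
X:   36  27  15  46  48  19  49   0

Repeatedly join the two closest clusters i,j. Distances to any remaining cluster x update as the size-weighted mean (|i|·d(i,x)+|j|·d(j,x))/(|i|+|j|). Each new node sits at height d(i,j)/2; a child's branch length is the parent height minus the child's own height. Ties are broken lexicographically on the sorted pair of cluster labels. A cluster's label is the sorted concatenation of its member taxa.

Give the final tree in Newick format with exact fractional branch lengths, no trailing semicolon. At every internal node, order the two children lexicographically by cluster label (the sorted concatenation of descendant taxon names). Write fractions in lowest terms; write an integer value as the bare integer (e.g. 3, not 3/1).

(((A:13/2,D:13/2):35/4,(O:2,T:2):53/4):27/8,(((F:11/2,Q:11/2):5/2,R:8):17/3,X:41/3):119/24)

iteration 1: select O,T (d=4); attach at lengths (2, 2); label the merged cluster OT
  updated: d(A,OT)=67/2, d(D,OT)=55/2, d(F,OT)=25, d(OT,Q)=30, d(OT,R)=97/2, d(OT,X)=95/2
iteration 2: select F,Q (d=11); attach at lengths (11/2, 11/2); label the merged cluster FQ
  updated: d(A,FQ)=39, d(D,FQ)=36, d(FQ,OT)=55/2, d(FQ,R)=16, d(FQ,X)=63/2
iteration 3: select A,D (d=13); attach at lengths (13/2, 13/2); label the merged cluster AD
  updated: d(AD,FQ)=75/2, d(AD,OT)=61/2, d(AD,R)=81/2, d(AD,X)=63/2
iteration 4: select FQ,R (d=16); attach at lengths (5/2, 8); label the merged cluster FQR
  updated: d(AD,FQR)=77/2, d(FQR,OT)=69/2, d(FQR,X)=82/3
iteration 5: select FQR,X (d=82/3); attach at lengths (17/3, 41/3); label the merged cluster FQRX
  updated: d(AD,FQRX)=147/4, d(FQRX,OT)=151/4
iteration 6: select AD,OT (d=61/2); attach at lengths (35/4, 53/4); label the merged cluster ADOT
  updated: d(ADOT,FQRX)=149/4
iteration 7: select ADOT,FQRX (d=149/4); attach at lengths (27/8, 119/24); label the merged cluster ADFOQRTX
final tree: (((A:13/2,D:13/2):35/4,(O:2,T:2):53/4):27/8,(((F:11/2,Q:11/2):5/2,R:8):17/3,X:41/3):119/24)
total length: 529/6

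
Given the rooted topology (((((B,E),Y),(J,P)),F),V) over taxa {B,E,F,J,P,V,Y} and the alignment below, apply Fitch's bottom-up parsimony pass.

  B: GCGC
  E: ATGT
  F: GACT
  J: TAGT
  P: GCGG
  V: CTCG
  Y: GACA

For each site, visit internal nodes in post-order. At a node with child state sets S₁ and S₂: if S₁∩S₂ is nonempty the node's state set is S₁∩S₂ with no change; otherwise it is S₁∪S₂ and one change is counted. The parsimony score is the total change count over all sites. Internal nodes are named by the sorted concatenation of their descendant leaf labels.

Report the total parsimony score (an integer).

13

site 0, node BE: B={G} ∪ E={A} → {A,G} (+1)
site 0, node BEY: BE={A,G} ∩ Y={G} → {G} (+0)
site 0, node JP: J={T} ∪ P={G} → {G,T} (+1)
site 0, node BEJPY: BEY={G} ∩ JP={G,T} → {G} (+0)
site 0, node BEFJPY: BEJPY={G} ∩ F={G} → {G} (+0)
site 0, node BEFJPVY: BEFJPY={G} ∪ V={C} → {C,G} (+1)
site 1, node BE: B={C} ∪ E={T} → {C,T} (+1)
site 1, node BEY: BE={C,T} ∪ Y={A} → {A,C,T} (+1)
site 1, node JP: J={A} ∪ P={C} → {A,C} (+1)
site 1, node BEJPY: BEY={A,C,T} ∩ JP={A,C} → {A,C} (+0)
site 1, node BEFJPY: BEJPY={A,C} ∩ F={A} → {A} (+0)
site 1, node BEFJPVY: BEFJPY={A} ∪ V={T} → {A,T} (+1)
site 2, node BE: B={G} ∩ E={G} → {G} (+0)
site 2, node BEY: BE={G} ∪ Y={C} → {C,G} (+1)
site 2, node JP: J={G} ∩ P={G} → {G} (+0)
site 2, node BEJPY: BEY={C,G} ∩ JP={G} → {G} (+0)
site 2, node BEFJPY: BEJPY={G} ∪ F={C} → {C,G} (+1)
site 2, node BEFJPVY: BEFJPY={C,G} ∩ V={C} → {C} (+0)
site 3, node BE: B={C} ∪ E={T} → {C,T} (+1)
site 3, node BEY: BE={C,T} ∪ Y={A} → {A,C,T} (+1)
site 3, node JP: J={T} ∪ P={G} → {G,T} (+1)
site 3, node BEJPY: BEY={A,C,T} ∩ JP={G,T} → {T} (+0)
site 3, node BEFJPY: BEJPY={T} ∩ F={T} → {T} (+0)
site 3, node BEFJPVY: BEFJPY={T} ∪ V={G} → {G,T} (+1)
per-site changes: [3, 4, 2, 4]; total = 13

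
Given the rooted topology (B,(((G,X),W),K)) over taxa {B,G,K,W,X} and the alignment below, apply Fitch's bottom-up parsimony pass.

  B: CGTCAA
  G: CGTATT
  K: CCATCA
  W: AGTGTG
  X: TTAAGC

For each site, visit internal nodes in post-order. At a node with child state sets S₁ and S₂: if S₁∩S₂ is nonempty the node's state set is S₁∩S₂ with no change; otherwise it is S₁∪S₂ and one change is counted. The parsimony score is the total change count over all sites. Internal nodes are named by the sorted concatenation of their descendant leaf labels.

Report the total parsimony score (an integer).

15

GX@0: {C} ∪ {T} = {C,T} (union, +1)
GWX@0: {C,T} ∪ {A} = {A,C,T} (union, +1)
GKWX@0: {A,C,T} ∩ {C} = {C} (intersection, +0)
BGKWX@0: {C} ∩ {C} = {C} (intersection, +0)
GX@1: {G} ∪ {T} = {G,T} (union, +1)
GWX@1: {G,T} ∩ {G} = {G} (intersection, +0)
GKWX@1: {G} ∪ {C} = {C,G} (union, +1)
BGKWX@1: {G} ∩ {C,G} = {G} (intersection, +0)
GX@2: {T} ∪ {A} = {A,T} (union, +1)
GWX@2: {A,T} ∩ {T} = {T} (intersection, +0)
GKWX@2: {T} ∪ {A} = {A,T} (union, +1)
BGKWX@2: {T} ∩ {A,T} = {T} (intersection, +0)
GX@3: {A} ∩ {A} = {A} (intersection, +0)
GWX@3: {A} ∪ {G} = {A,G} (union, +1)
GKWX@3: {A,G} ∪ {T} = {A,G,T} (union, +1)
BGKWX@3: {C} ∪ {A,G,T} = {A,C,G,T} (union, +1)
GX@4: {T} ∪ {G} = {G,T} (union, +1)
GWX@4: {G,T} ∩ {T} = {T} (intersection, +0)
GKWX@4: {T} ∪ {C} = {C,T} (union, +1)
BGKWX@4: {A} ∪ {C,T} = {A,C,T} (union, +1)
GX@5: {T} ∪ {C} = {C,T} (union, +1)
GWX@5: {C,T} ∪ {G} = {C,G,T} (union, +1)
GKWX@5: {C,G,T} ∪ {A} = {A,C,G,T} (union, +1)
BGKWX@5: {A} ∩ {A,C,G,T} = {A} (intersection, +0)
per-site changes: [2, 2, 2, 3, 3, 3]; total = 15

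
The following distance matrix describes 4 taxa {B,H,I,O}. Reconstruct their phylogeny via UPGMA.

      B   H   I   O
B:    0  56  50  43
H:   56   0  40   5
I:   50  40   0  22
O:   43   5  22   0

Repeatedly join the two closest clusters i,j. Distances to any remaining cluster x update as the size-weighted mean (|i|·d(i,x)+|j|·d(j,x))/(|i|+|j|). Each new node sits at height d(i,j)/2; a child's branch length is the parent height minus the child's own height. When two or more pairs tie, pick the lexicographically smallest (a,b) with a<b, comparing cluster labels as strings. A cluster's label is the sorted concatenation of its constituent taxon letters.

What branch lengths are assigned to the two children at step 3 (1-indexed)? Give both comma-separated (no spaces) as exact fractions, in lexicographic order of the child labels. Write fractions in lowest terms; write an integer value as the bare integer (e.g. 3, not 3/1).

149/6,28/3

1. join H+O (d=5) ⇒ HO; edges |H|=5/2, |O|=5/2
  updated: d(B,HO)=99/2, d(HO,I)=31
2. join HO+I (d=31) ⇒ HIO; edges |HO|=13, |I|=31/2
  updated: d(B,HIO)=149/3
3. join B+HIO (d=149/3) ⇒ BHIO; edges |B|=149/6, |HIO|=28/3
final tree: (B:149/6,((H:5/2,O:5/2):13,I:31/2):28/3)
total length: 203/3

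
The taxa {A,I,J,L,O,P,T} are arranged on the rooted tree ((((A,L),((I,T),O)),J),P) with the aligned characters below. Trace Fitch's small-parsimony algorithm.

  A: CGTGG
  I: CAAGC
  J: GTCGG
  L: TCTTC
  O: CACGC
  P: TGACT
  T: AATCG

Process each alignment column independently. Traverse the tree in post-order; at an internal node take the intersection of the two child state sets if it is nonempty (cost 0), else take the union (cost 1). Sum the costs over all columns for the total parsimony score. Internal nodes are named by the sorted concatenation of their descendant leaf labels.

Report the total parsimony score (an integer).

18

site 0, node AL: A={C} ∪ L={T} → {C,T} (+1)
site 0, node IT: I={C} ∪ T={A} → {A,C} (+1)
site 0, node IOT: IT={A,C} ∩ O={C} → {C} (+0)
site 0, node AILOT: AL={C,T} ∩ IOT={C} → {C} (+0)
site 0, node AIJLOT: AILOT={C} ∪ J={G} → {C,G} (+1)
site 0, node AIJLOPT: AIJLOT={C,G} ∪ P={T} → {C,G,T} (+1)
site 1, node AL: A={G} ∪ L={C} → {C,G} (+1)
site 1, node IT: I={A} ∩ T={A} → {A} (+0)
site 1, node IOT: IT={A} ∩ O={A} → {A} (+0)
site 1, node AILOT: AL={C,G} ∪ IOT={A} → {A,C,G} (+1)
site 1, node AIJLOT: AILOT={A,C,G} ∪ J={T} → {A,C,G,T} (+1)
site 1, node AIJLOPT: AIJLOT={A,C,G,T} ∩ P={G} → {G} (+0)
site 2, node AL: A={T} ∩ L={T} → {T} (+0)
site 2, node IT: I={A} ∪ T={T} → {A,T} (+1)
site 2, node IOT: IT={A,T} ∪ O={C} → {A,C,T} (+1)
site 2, node AILOT: AL={T} ∩ IOT={A,C,T} → {T} (+0)
site 2, node AIJLOT: AILOT={T} ∪ J={C} → {C,T} (+1)
site 2, node AIJLOPT: AIJLOT={C,T} ∪ P={A} → {A,C,T} (+1)
site 3, node AL: A={G} ∪ L={T} → {G,T} (+1)
site 3, node IT: I={G} ∪ T={C} → {C,G} (+1)
site 3, node IOT: IT={C,G} ∩ O={G} → {G} (+0)
site 3, node AILOT: AL={G,T} ∩ IOT={G} → {G} (+0)
site 3, node AIJLOT: AILOT={G} ∩ J={G} → {G} (+0)
site 3, node AIJLOPT: AIJLOT={G} ∪ P={C} → {C,G} (+1)
site 4, node AL: A={G} ∪ L={C} → {C,G} (+1)
site 4, node IT: I={C} ∪ T={G} → {C,G} (+1)
site 4, node IOT: IT={C,G} ∩ O={C} → {C} (+0)
site 4, node AILOT: AL={C,G} ∩ IOT={C} → {C} (+0)
site 4, node AIJLOT: AILOT={C} ∪ J={G} → {C,G} (+1)
site 4, node AIJLOPT: AIJLOT={C,G} ∪ P={T} → {C,G,T} (+1)
per-site changes: [4, 3, 4, 3, 4]; total = 18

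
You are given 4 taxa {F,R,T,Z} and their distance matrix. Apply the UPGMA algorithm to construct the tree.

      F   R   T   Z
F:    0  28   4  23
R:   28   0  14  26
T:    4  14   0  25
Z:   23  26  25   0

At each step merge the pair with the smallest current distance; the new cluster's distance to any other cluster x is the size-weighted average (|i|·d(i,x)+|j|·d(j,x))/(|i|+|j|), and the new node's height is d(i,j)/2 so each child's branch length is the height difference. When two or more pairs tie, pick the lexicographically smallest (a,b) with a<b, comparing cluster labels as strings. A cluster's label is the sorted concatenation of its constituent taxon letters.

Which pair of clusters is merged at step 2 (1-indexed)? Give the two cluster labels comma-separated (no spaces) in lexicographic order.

iteration 1: select F,T (d=4); attach at lengths (2, 2); label the merged cluster FT
  updated: d(FT,R)=21, d(FT,Z)=24
iteration 2: select FT,R (d=21); attach at lengths (17/2, 21/2); label the merged cluster FRT
  updated: d(FRT,Z)=74/3
iteration 3: select FRT,Z (d=74/3); attach at lengths (11/6, 37/3); label the merged cluster FRTZ
final tree: (((F:2,T:2):17/2,R:21/2):11/6,Z:37/3)
total length: 223/6

FT,R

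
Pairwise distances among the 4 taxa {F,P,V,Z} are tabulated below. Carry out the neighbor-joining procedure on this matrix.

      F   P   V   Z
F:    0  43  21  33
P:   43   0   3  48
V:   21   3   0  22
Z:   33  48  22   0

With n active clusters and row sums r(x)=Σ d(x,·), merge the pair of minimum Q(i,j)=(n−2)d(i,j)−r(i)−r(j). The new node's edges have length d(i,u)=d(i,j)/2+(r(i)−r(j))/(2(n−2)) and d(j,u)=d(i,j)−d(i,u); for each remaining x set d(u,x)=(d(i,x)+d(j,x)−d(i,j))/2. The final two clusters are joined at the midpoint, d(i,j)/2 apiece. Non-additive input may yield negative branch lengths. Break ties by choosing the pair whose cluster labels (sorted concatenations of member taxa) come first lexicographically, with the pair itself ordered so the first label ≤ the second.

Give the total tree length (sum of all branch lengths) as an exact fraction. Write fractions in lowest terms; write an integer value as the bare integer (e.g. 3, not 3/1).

103/2

iteration 1: select F,Z (d=33, Q=-134); attach at lengths (15, 18); label the merged cluster FZ
  updated: d(FZ,P)=29, d(FZ,V)=5
iteration 2: select FZ,P (d=29, Q=-37); attach at lengths (31/2, 27/2); label the merged cluster FPZ
  updated: d(FPZ,V)=-21/2
iteration 3: select FPZ,V (d=-21/2); attach at lengths (-21/4, -21/4); label the merged cluster FPVZ
final tree: (((F:15,Z:18):31/2,P:27/2):-21/4,V:-21/4)
total length: 103/2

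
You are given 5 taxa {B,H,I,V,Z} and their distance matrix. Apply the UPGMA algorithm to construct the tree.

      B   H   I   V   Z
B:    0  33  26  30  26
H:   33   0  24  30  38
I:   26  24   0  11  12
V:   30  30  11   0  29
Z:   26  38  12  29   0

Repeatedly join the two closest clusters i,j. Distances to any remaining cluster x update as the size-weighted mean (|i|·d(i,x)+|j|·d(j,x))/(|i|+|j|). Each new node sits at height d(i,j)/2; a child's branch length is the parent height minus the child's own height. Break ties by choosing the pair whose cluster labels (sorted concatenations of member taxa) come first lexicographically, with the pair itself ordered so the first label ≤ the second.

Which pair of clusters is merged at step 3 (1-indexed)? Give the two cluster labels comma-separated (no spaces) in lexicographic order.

step 1: merge (I,V) at d=11; branch lengths I→11/2, V→11/2; new cluster IV
  updated: d(B,IV)=28, d(H,IV)=27, d(IV,Z)=41/2
step 2: merge (IV,Z) at d=41/2; branch lengths IV→19/4, Z→41/4; new cluster IVZ
  updated: d(B,IVZ)=82/3, d(H,IVZ)=92/3
step 3: merge (B,IVZ) at d=82/3; branch lengths B→41/3, IVZ→41/12; new cluster BIVZ
  updated: d(BIVZ,H)=125/4
step 4: merge (BIVZ,H) at d=125/4; branch lengths BIVZ→47/24, H→125/8; new cluster BHIVZ
final tree: ((B:41/3,((I:11/2,V:11/2):19/4,Z:41/4):41/12):47/24,H:125/8)
total length: 182/3

B,IVZ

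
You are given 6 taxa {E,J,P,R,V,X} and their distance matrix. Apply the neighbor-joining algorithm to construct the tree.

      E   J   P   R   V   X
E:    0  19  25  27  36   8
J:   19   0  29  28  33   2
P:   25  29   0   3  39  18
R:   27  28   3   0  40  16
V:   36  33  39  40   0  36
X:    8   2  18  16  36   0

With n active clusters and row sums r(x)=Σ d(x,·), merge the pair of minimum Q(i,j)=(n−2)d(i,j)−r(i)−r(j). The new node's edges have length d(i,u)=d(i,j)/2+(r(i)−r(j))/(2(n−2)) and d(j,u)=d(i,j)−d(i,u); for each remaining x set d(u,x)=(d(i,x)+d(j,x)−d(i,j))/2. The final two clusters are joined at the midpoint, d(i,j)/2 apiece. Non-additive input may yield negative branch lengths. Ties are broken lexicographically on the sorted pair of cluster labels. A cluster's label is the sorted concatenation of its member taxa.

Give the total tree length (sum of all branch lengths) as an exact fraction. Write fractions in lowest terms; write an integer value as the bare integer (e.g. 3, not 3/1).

iteration 1: select P,R (d=3, Q=-216); attach at lengths (3/2, 3/2); label the merged cluster PR
  updated: d(E,PR)=49/2, d(J,PR)=27, d(PR,V)=38, d(PR,X)=31/2
iteration 2: select J,X (d=2, Q=-273/2); attach at lengths (17/4, -9/4); label the merged cluster JX
  updated: d(E,JX)=25/2, d(JX,PR)=81/4, d(JX,V)=67/2
iteration 3: select E,JX (d=25/2, Q=-457/4); attach at lengths (127/16, 73/16); label the merged cluster EJX
  updated: d(EJX,PR)=129/8, d(EJX,V)=57/2
iteration 4: select EJX,PR (d=129/8, Q=-661/8); attach at lengths (53/16, 205/16); label the merged cluster EJPRX
  updated: d(EJPRX,V)=403/16
iteration 5: select EJPRX,V (d=403/16); attach at lengths (403/32, 403/32); label the merged cluster EJPRVX
final tree: (((E:127/16,(J:17/4,X:-9/4):73/16):53/16,(P:3/2,R:3/2):205/16):403/32,V:403/32)
total length: 941/16

941/16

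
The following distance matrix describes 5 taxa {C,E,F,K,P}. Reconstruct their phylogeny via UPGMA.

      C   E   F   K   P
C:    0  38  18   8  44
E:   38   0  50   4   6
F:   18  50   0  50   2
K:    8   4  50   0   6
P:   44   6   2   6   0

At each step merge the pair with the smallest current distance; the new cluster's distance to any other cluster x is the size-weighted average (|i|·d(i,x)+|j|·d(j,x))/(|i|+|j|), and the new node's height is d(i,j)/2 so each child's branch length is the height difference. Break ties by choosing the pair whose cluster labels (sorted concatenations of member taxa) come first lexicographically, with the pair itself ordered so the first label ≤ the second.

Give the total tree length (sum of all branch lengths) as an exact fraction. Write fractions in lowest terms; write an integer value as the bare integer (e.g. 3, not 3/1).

step 1: merge (F,P) at d=2; branch lengths F→1, P→1; new cluster FP
  updated: d(C,FP)=31, d(E,FP)=28, d(FP,K)=28
step 2: merge (E,K) at d=4; branch lengths E→2, K→2; new cluster EK
  updated: d(C,EK)=23, d(EK,FP)=28
step 3: merge (C,EK) at d=23; branch lengths C→23/2, EK→19/2; new cluster CEK
  updated: d(CEK,FP)=29
step 4: merge (CEK,FP) at d=29; branch lengths CEK→3, FP→27/2; new cluster CEFKP
final tree: ((C:23/2,(E:2,K:2):19/2):3,(F:1,P:1):27/2)
total length: 87/2

87/2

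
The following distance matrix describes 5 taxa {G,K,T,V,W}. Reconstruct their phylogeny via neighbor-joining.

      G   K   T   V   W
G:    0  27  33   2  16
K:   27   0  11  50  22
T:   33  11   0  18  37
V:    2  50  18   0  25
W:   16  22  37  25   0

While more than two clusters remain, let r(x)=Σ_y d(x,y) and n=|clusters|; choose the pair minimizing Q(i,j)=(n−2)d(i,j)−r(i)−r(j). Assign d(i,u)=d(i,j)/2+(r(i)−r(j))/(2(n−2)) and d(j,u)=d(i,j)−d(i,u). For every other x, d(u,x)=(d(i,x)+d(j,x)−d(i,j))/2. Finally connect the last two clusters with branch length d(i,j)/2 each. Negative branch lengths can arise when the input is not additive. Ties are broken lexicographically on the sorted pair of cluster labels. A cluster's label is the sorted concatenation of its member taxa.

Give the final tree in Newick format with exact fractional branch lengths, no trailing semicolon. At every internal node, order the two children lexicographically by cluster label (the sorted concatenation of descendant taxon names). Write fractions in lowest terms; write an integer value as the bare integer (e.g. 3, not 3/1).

1. join K+T (d=11, Q=-176) ⇒ KT; edges |K|=22/3, |T|=11/3
  updated: d(G,KT)=49/2, d(KT,V)=57/2, d(KT,W)=24
2. join G+V (d=2, Q=-94) ⇒ GV; edges |G|=-9/4, |V|=17/4
  updated: d(GV,KT)=51/2, d(GV,W)=39/2
3. join GV+KT (d=51/2, Q=-69) ⇒ GKTV; edges |GV|=21/2, |KT|=15
  updated: d(GKTV,W)=9
4. join GKTV+W (d=9) ⇒ GKTVW; edges |GKTV|=9/2, |W|=9/2
final tree: (((G:-9/4,V:17/4):21/2,(K:22/3,T:11/3):15):9/2,W:9/2)
total length: 95/2

(((G:-9/4,V:17/4):21/2,(K:22/3,T:11/3):15):9/2,W:9/2)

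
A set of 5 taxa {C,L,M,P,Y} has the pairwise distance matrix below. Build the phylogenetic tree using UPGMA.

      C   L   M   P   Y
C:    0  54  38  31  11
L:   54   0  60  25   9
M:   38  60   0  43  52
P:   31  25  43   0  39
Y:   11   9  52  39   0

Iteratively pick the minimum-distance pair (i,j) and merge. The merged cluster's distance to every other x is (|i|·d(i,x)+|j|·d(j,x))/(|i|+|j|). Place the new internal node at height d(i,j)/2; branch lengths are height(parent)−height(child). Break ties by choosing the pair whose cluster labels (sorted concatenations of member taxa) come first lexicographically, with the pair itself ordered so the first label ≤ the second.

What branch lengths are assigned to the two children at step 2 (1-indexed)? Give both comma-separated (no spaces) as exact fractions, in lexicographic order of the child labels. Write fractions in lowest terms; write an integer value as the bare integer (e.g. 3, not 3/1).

step 1: merge (L,Y) at d=9; branch lengths L→9/2, Y→9/2; new cluster LY
  updated: d(C,LY)=65/2, d(LY,M)=56, d(LY,P)=32
step 2: merge (C,P) at d=31; branch lengths C→31/2, P→31/2; new cluster CP
  updated: d(CP,LY)=129/4, d(CP,M)=81/2
step 3: merge (CP,LY) at d=129/4; branch lengths CP→5/8, LY→93/8; new cluster CLPY
  updated: d(CLPY,M)=193/4
step 4: merge (CLPY,M) at d=193/4; branch lengths CLPY→8, M→193/8; new cluster CLMPY
final tree: (((C:31/2,P:31/2):5/8,(L:9/2,Y:9/2):93/8):8,M:193/8)
total length: 675/8

31/2,31/2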